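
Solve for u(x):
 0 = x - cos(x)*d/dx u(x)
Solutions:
 u(x) = C1 + Integral(x/cos(x), x)


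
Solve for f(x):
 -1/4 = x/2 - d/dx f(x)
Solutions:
 f(x) = C1 + x^2/4 + x/4


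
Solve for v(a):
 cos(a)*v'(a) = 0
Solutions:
 v(a) = C1


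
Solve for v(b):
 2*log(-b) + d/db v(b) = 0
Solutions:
 v(b) = C1 - 2*b*log(-b) + 2*b


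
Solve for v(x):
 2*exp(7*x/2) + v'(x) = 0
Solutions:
 v(x) = C1 - 4*exp(7*x/2)/7


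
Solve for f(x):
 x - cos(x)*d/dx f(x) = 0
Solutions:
 f(x) = C1 + Integral(x/cos(x), x)


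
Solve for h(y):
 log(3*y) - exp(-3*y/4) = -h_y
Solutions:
 h(y) = C1 - y*log(y) + y*(1 - log(3)) - 4*exp(-3*y/4)/3


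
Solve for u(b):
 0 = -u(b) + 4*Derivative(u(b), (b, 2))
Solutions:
 u(b) = C1*exp(-b/2) + C2*exp(b/2)


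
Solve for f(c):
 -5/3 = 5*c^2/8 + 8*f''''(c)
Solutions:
 f(c) = C1 + C2*c + C3*c^2 + C4*c^3 - c^6/4608 - 5*c^4/576


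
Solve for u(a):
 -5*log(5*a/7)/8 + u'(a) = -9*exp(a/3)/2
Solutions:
 u(a) = C1 + 5*a*log(a)/8 + 5*a*(-log(7) - 1 + log(5))/8 - 27*exp(a/3)/2


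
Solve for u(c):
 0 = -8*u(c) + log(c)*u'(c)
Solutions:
 u(c) = C1*exp(8*li(c))


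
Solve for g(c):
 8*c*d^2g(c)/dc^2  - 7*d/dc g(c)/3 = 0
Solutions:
 g(c) = C1 + C2*c^(31/24)


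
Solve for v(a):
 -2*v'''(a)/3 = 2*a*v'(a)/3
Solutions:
 v(a) = C1 + Integral(C2*airyai(-a) + C3*airybi(-a), a)


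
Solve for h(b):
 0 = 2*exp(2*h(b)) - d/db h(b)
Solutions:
 h(b) = log(-sqrt(-1/(C1 + 2*b))) - log(2)/2
 h(b) = log(-1/(C1 + 2*b))/2 - log(2)/2


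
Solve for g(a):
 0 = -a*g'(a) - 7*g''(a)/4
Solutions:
 g(a) = C1 + C2*erf(sqrt(14)*a/7)


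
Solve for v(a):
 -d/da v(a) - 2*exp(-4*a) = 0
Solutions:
 v(a) = C1 + exp(-4*a)/2


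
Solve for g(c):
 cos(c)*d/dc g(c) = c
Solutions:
 g(c) = C1 + Integral(c/cos(c), c)


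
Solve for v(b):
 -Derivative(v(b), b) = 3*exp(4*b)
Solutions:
 v(b) = C1 - 3*exp(4*b)/4


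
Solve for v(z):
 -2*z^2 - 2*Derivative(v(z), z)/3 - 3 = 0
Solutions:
 v(z) = C1 - z^3 - 9*z/2


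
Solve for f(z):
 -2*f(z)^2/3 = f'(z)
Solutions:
 f(z) = 3/(C1 + 2*z)


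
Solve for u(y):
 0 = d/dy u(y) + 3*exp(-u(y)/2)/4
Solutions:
 u(y) = 2*log(C1 - 3*y/8)


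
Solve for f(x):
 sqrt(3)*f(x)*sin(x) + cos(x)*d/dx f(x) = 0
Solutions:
 f(x) = C1*cos(x)^(sqrt(3))


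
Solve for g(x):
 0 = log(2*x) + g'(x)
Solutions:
 g(x) = C1 - x*log(x) - x*log(2) + x


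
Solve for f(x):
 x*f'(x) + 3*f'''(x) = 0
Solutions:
 f(x) = C1 + Integral(C2*airyai(-3^(2/3)*x/3) + C3*airybi(-3^(2/3)*x/3), x)


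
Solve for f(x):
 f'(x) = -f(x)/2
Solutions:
 f(x) = C1*exp(-x/2)


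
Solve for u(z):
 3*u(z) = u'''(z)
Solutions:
 u(z) = C3*exp(3^(1/3)*z) + (C1*sin(3^(5/6)*z/2) + C2*cos(3^(5/6)*z/2))*exp(-3^(1/3)*z/2)


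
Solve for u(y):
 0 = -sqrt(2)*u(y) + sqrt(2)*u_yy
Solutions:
 u(y) = C1*exp(-y) + C2*exp(y)


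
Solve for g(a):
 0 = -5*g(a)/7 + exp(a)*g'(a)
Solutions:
 g(a) = C1*exp(-5*exp(-a)/7)


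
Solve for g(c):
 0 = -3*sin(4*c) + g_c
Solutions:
 g(c) = C1 - 3*cos(4*c)/4


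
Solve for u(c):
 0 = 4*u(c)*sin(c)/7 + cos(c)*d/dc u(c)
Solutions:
 u(c) = C1*cos(c)^(4/7)


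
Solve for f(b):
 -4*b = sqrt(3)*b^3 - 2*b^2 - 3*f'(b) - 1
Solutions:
 f(b) = C1 + sqrt(3)*b^4/12 - 2*b^3/9 + 2*b^2/3 - b/3


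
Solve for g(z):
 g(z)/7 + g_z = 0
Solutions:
 g(z) = C1*exp(-z/7)


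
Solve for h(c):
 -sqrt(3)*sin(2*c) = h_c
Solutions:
 h(c) = C1 + sqrt(3)*cos(2*c)/2


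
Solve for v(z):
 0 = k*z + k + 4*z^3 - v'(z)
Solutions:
 v(z) = C1 + k*z^2/2 + k*z + z^4


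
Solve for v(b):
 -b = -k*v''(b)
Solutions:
 v(b) = C1 + C2*b + b^3/(6*k)


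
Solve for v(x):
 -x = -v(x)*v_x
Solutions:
 v(x) = -sqrt(C1 + x^2)
 v(x) = sqrt(C1 + x^2)


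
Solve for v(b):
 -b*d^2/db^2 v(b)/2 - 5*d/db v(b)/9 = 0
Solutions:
 v(b) = C1 + C2/b^(1/9)


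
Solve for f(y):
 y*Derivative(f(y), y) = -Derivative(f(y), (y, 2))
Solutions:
 f(y) = C1 + C2*erf(sqrt(2)*y/2)


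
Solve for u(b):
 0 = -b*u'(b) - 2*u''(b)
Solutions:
 u(b) = C1 + C2*erf(b/2)


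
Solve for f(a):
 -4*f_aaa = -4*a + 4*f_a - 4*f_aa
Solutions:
 f(a) = C1 + a^2/2 + a + (C2*sin(sqrt(3)*a/2) + C3*cos(sqrt(3)*a/2))*exp(a/2)


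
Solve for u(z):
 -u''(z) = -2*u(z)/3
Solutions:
 u(z) = C1*exp(-sqrt(6)*z/3) + C2*exp(sqrt(6)*z/3)


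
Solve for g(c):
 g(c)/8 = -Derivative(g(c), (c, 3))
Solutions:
 g(c) = C3*exp(-c/2) + (C1*sin(sqrt(3)*c/4) + C2*cos(sqrt(3)*c/4))*exp(c/4)


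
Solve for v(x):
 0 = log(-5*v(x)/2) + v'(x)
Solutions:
 Integral(1/(log(-_y) - log(2) + log(5)), (_y, v(x))) = C1 - x


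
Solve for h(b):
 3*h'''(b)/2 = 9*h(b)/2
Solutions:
 h(b) = C3*exp(3^(1/3)*b) + (C1*sin(3^(5/6)*b/2) + C2*cos(3^(5/6)*b/2))*exp(-3^(1/3)*b/2)


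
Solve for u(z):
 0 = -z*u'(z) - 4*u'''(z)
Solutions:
 u(z) = C1 + Integral(C2*airyai(-2^(1/3)*z/2) + C3*airybi(-2^(1/3)*z/2), z)


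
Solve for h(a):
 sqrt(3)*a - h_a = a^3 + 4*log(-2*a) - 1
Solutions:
 h(a) = C1 - a^4/4 + sqrt(3)*a^2/2 - 4*a*log(-a) + a*(5 - 4*log(2))


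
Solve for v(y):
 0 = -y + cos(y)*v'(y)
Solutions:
 v(y) = C1 + Integral(y/cos(y), y)


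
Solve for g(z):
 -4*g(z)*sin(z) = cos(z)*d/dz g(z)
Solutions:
 g(z) = C1*cos(z)^4


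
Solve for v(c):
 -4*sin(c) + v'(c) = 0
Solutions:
 v(c) = C1 - 4*cos(c)


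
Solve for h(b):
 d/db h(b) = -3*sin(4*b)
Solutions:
 h(b) = C1 + 3*cos(4*b)/4


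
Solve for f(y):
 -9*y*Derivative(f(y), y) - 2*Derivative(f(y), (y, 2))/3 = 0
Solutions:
 f(y) = C1 + C2*erf(3*sqrt(3)*y/2)


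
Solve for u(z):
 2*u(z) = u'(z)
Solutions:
 u(z) = C1*exp(2*z)


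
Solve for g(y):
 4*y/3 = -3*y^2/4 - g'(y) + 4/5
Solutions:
 g(y) = C1 - y^3/4 - 2*y^2/3 + 4*y/5


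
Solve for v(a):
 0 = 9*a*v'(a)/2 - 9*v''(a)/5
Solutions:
 v(a) = C1 + C2*erfi(sqrt(5)*a/2)


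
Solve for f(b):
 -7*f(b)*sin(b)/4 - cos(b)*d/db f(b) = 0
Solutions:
 f(b) = C1*cos(b)^(7/4)


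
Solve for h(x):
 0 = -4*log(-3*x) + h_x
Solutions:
 h(x) = C1 + 4*x*log(-x) + 4*x*(-1 + log(3))


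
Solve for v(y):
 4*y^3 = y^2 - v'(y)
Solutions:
 v(y) = C1 - y^4 + y^3/3


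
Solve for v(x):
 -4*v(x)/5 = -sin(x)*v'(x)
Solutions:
 v(x) = C1*(cos(x) - 1)^(2/5)/(cos(x) + 1)^(2/5)


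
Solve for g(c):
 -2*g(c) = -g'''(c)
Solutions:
 g(c) = C3*exp(2^(1/3)*c) + (C1*sin(2^(1/3)*sqrt(3)*c/2) + C2*cos(2^(1/3)*sqrt(3)*c/2))*exp(-2^(1/3)*c/2)


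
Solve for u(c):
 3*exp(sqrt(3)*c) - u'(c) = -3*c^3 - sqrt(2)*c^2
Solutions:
 u(c) = C1 + 3*c^4/4 + sqrt(2)*c^3/3 + sqrt(3)*exp(sqrt(3)*c)


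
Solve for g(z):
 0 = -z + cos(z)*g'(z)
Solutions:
 g(z) = C1 + Integral(z/cos(z), z)


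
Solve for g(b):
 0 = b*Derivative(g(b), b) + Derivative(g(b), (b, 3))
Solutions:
 g(b) = C1 + Integral(C2*airyai(-b) + C3*airybi(-b), b)


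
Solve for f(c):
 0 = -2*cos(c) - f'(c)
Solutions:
 f(c) = C1 - 2*sin(c)


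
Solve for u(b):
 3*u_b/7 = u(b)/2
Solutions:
 u(b) = C1*exp(7*b/6)


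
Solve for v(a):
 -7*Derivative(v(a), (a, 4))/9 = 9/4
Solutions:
 v(a) = C1 + C2*a + C3*a^2 + C4*a^3 - 27*a^4/224


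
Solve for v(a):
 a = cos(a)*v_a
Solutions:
 v(a) = C1 + Integral(a/cos(a), a)


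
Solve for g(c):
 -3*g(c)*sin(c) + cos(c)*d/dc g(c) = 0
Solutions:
 g(c) = C1/cos(c)^3


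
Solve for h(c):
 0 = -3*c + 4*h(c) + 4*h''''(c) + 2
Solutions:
 h(c) = 3*c/4 + (C1*sin(sqrt(2)*c/2) + C2*cos(sqrt(2)*c/2))*exp(-sqrt(2)*c/2) + (C3*sin(sqrt(2)*c/2) + C4*cos(sqrt(2)*c/2))*exp(sqrt(2)*c/2) - 1/2


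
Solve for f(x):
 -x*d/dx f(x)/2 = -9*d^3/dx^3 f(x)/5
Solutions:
 f(x) = C1 + Integral(C2*airyai(60^(1/3)*x/6) + C3*airybi(60^(1/3)*x/6), x)


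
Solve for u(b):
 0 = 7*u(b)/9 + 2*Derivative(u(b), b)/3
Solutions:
 u(b) = C1*exp(-7*b/6)


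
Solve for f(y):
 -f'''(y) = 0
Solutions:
 f(y) = C1 + C2*y + C3*y^2


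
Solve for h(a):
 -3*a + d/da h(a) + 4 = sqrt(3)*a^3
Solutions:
 h(a) = C1 + sqrt(3)*a^4/4 + 3*a^2/2 - 4*a


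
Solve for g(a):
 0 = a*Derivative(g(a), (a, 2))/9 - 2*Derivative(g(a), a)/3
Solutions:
 g(a) = C1 + C2*a^7


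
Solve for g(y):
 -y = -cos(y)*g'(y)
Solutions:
 g(y) = C1 + Integral(y/cos(y), y)


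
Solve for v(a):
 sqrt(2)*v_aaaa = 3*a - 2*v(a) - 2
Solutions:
 v(a) = 3*a/2 + (C1*sin(2^(5/8)*a/2) + C2*cos(2^(5/8)*a/2))*exp(-2^(5/8)*a/2) + (C3*sin(2^(5/8)*a/2) + C4*cos(2^(5/8)*a/2))*exp(2^(5/8)*a/2) - 1


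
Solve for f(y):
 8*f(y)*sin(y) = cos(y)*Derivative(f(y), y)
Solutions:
 f(y) = C1/cos(y)^8


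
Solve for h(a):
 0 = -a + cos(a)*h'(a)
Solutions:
 h(a) = C1 + Integral(a/cos(a), a)


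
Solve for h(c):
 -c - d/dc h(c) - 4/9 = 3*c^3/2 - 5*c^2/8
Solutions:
 h(c) = C1 - 3*c^4/8 + 5*c^3/24 - c^2/2 - 4*c/9


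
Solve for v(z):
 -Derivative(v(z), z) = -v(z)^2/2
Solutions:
 v(z) = -2/(C1 + z)


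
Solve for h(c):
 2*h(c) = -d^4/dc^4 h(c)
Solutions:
 h(c) = (C1*sin(2^(3/4)*c/2) + C2*cos(2^(3/4)*c/2))*exp(-2^(3/4)*c/2) + (C3*sin(2^(3/4)*c/2) + C4*cos(2^(3/4)*c/2))*exp(2^(3/4)*c/2)


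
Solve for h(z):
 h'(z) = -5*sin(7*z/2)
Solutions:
 h(z) = C1 + 10*cos(7*z/2)/7


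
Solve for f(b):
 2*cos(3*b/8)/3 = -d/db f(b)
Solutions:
 f(b) = C1 - 16*sin(3*b/8)/9


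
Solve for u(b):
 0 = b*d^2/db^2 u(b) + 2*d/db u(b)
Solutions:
 u(b) = C1 + C2/b


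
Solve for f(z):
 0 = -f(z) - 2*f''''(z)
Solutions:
 f(z) = (C1*sin(2^(1/4)*z/2) + C2*cos(2^(1/4)*z/2))*exp(-2^(1/4)*z/2) + (C3*sin(2^(1/4)*z/2) + C4*cos(2^(1/4)*z/2))*exp(2^(1/4)*z/2)


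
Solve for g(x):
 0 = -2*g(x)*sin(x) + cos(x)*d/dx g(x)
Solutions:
 g(x) = C1/cos(x)^2


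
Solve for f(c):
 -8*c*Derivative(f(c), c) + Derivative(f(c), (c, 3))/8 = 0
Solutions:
 f(c) = C1 + Integral(C2*airyai(4*c) + C3*airybi(4*c), c)


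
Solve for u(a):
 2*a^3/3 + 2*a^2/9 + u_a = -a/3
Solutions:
 u(a) = C1 - a^4/6 - 2*a^3/27 - a^2/6


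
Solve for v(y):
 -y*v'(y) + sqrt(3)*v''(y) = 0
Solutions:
 v(y) = C1 + C2*erfi(sqrt(2)*3^(3/4)*y/6)


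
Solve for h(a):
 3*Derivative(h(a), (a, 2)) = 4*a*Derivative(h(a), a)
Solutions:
 h(a) = C1 + C2*erfi(sqrt(6)*a/3)


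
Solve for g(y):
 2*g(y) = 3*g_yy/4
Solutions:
 g(y) = C1*exp(-2*sqrt(6)*y/3) + C2*exp(2*sqrt(6)*y/3)


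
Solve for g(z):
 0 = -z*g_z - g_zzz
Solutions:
 g(z) = C1 + Integral(C2*airyai(-z) + C3*airybi(-z), z)


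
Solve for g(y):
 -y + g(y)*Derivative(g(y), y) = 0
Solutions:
 g(y) = -sqrt(C1 + y^2)
 g(y) = sqrt(C1 + y^2)


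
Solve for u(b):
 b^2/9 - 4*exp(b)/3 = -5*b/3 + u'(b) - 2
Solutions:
 u(b) = C1 + b^3/27 + 5*b^2/6 + 2*b - 4*exp(b)/3


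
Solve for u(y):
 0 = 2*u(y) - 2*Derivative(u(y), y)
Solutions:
 u(y) = C1*exp(y)


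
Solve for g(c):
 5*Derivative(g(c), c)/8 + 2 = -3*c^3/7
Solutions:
 g(c) = C1 - 6*c^4/35 - 16*c/5


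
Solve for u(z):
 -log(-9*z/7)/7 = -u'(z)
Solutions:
 u(z) = C1 + z*log(-z)/7 + z*(-log(7) - 1 + 2*log(3))/7


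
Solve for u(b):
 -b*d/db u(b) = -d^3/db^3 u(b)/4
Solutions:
 u(b) = C1 + Integral(C2*airyai(2^(2/3)*b) + C3*airybi(2^(2/3)*b), b)


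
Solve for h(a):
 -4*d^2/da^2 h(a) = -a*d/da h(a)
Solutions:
 h(a) = C1 + C2*erfi(sqrt(2)*a/4)


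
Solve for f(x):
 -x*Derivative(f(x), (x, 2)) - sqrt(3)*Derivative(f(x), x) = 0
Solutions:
 f(x) = C1 + C2*x^(1 - sqrt(3))


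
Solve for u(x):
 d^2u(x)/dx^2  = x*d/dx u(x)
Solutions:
 u(x) = C1 + C2*erfi(sqrt(2)*x/2)


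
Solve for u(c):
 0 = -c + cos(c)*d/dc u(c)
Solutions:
 u(c) = C1 + Integral(c/cos(c), c)


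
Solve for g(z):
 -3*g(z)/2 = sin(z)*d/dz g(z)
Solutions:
 g(z) = C1*(cos(z) + 1)^(3/4)/(cos(z) - 1)^(3/4)


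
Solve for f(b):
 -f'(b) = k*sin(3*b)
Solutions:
 f(b) = C1 + k*cos(3*b)/3


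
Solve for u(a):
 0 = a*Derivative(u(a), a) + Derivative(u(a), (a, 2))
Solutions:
 u(a) = C1 + C2*erf(sqrt(2)*a/2)


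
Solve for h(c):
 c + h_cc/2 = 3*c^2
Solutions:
 h(c) = C1 + C2*c + c^4/2 - c^3/3


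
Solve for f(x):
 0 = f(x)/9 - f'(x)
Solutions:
 f(x) = C1*exp(x/9)


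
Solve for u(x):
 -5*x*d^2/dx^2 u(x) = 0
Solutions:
 u(x) = C1 + C2*x


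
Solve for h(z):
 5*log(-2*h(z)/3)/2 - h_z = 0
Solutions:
 -2*Integral(1/(log(-_y) - log(3) + log(2)), (_y, h(z)))/5 = C1 - z


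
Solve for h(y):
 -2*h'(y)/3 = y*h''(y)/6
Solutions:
 h(y) = C1 + C2/y^3


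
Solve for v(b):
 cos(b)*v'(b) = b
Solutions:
 v(b) = C1 + Integral(b/cos(b), b)


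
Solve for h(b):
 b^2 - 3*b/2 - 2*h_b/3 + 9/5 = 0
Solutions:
 h(b) = C1 + b^3/2 - 9*b^2/8 + 27*b/10


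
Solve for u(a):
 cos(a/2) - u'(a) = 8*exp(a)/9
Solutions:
 u(a) = C1 - 8*exp(a)/9 + 2*sin(a/2)


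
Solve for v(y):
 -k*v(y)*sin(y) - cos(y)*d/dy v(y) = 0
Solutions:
 v(y) = C1*exp(k*log(cos(y)))


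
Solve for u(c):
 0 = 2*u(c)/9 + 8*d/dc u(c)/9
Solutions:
 u(c) = C1*exp(-c/4)


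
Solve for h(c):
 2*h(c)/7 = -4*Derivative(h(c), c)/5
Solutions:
 h(c) = C1*exp(-5*c/14)


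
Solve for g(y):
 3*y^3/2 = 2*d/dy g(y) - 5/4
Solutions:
 g(y) = C1 + 3*y^4/16 + 5*y/8


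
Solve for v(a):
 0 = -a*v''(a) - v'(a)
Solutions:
 v(a) = C1 + C2*log(a)


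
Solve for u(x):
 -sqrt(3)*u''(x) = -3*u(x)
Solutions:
 u(x) = C1*exp(-3^(1/4)*x) + C2*exp(3^(1/4)*x)


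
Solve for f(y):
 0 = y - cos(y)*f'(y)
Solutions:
 f(y) = C1 + Integral(y/cos(y), y)


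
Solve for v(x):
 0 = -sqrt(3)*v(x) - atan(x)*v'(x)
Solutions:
 v(x) = C1*exp(-sqrt(3)*Integral(1/atan(x), x))


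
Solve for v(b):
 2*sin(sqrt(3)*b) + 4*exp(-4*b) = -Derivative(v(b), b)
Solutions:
 v(b) = C1 + 2*sqrt(3)*cos(sqrt(3)*b)/3 + exp(-4*b)


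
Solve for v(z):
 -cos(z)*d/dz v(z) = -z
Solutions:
 v(z) = C1 + Integral(z/cos(z), z)


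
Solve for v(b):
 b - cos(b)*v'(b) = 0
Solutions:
 v(b) = C1 + Integral(b/cos(b), b)


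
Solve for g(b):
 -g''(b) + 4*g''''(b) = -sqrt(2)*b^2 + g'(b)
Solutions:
 g(b) = C1 + C2*exp(-3^(1/3)*b*(3^(1/3)/(sqrt(78) + 9)^(1/3) + (sqrt(78) + 9)^(1/3))/12)*sin(3^(1/6)*b*(-3^(2/3)*(sqrt(78) + 9)^(1/3) + 3/(sqrt(78) + 9)^(1/3))/12) + C3*exp(-3^(1/3)*b*(3^(1/3)/(sqrt(78) + 9)^(1/3) + (sqrt(78) + 9)^(1/3))/12)*cos(3^(1/6)*b*(-3^(2/3)*(sqrt(78) + 9)^(1/3) + 3/(sqrt(78) + 9)^(1/3))/12) + C4*exp(3^(1/3)*b*(3^(1/3)/(sqrt(78) + 9)^(1/3) + (sqrt(78) + 9)^(1/3))/6) + sqrt(2)*b^3/3 - sqrt(2)*b^2 + 2*sqrt(2)*b


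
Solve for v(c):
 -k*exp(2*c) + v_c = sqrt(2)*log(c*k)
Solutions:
 v(c) = C1 + sqrt(2)*c*log(c*k) - sqrt(2)*c + k*exp(2*c)/2


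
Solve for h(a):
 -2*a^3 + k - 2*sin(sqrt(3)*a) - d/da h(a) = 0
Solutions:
 h(a) = C1 - a^4/2 + a*k + 2*sqrt(3)*cos(sqrt(3)*a)/3


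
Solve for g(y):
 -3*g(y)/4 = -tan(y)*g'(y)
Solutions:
 g(y) = C1*sin(y)^(3/4)


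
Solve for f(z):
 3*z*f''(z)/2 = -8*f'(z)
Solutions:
 f(z) = C1 + C2/z^(13/3)


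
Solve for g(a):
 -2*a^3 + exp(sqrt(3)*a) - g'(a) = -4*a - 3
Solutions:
 g(a) = C1 - a^4/2 + 2*a^2 + 3*a + sqrt(3)*exp(sqrt(3)*a)/3


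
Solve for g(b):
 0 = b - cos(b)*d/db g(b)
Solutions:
 g(b) = C1 + Integral(b/cos(b), b)


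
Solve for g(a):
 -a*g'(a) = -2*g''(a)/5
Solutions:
 g(a) = C1 + C2*erfi(sqrt(5)*a/2)


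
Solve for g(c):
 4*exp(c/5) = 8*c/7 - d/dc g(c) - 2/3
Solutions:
 g(c) = C1 + 4*c^2/7 - 2*c/3 - 20*exp(c/5)


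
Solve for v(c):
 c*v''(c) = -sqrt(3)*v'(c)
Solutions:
 v(c) = C1 + C2*c^(1 - sqrt(3))


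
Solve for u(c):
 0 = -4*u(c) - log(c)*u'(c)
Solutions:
 u(c) = C1*exp(-4*li(c))


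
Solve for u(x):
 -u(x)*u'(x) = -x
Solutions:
 u(x) = -sqrt(C1 + x^2)
 u(x) = sqrt(C1 + x^2)


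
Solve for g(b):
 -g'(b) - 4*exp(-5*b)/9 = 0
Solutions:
 g(b) = C1 + 4*exp(-5*b)/45


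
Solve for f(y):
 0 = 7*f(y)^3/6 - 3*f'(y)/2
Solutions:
 f(y) = -3*sqrt(2)*sqrt(-1/(C1 + 7*y))/2
 f(y) = 3*sqrt(2)*sqrt(-1/(C1 + 7*y))/2


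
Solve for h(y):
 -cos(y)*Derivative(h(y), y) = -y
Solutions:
 h(y) = C1 + Integral(y/cos(y), y)


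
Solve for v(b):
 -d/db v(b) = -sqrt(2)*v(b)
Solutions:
 v(b) = C1*exp(sqrt(2)*b)


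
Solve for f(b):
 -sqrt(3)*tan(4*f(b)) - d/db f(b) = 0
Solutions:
 f(b) = -asin(C1*exp(-4*sqrt(3)*b))/4 + pi/4
 f(b) = asin(C1*exp(-4*sqrt(3)*b))/4


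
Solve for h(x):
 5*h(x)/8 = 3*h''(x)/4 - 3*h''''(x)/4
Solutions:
 h(x) = (C1*sin(5^(1/4)*6^(3/4)*x*sin(atan(sqrt(21)/3)/2)/6) + C2*cos(5^(1/4)*6^(3/4)*x*sin(atan(sqrt(21)/3)/2)/6))*exp(-5^(1/4)*6^(3/4)*x*cos(atan(sqrt(21)/3)/2)/6) + (C3*sin(5^(1/4)*6^(3/4)*x*sin(atan(sqrt(21)/3)/2)/6) + C4*cos(5^(1/4)*6^(3/4)*x*sin(atan(sqrt(21)/3)/2)/6))*exp(5^(1/4)*6^(3/4)*x*cos(atan(sqrt(21)/3)/2)/6)


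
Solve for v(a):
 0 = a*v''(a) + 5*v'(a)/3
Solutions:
 v(a) = C1 + C2/a^(2/3)


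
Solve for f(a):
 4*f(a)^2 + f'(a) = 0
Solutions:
 f(a) = 1/(C1 + 4*a)


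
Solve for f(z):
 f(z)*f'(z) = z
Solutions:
 f(z) = -sqrt(C1 + z^2)
 f(z) = sqrt(C1 + z^2)


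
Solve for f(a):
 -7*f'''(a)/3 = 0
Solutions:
 f(a) = C1 + C2*a + C3*a^2


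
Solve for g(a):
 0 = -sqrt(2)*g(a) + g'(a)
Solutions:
 g(a) = C1*exp(sqrt(2)*a)


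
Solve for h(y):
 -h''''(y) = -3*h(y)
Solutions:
 h(y) = C1*exp(-3^(1/4)*y) + C2*exp(3^(1/4)*y) + C3*sin(3^(1/4)*y) + C4*cos(3^(1/4)*y)


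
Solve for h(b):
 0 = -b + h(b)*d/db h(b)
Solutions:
 h(b) = -sqrt(C1 + b^2)
 h(b) = sqrt(C1 + b^2)


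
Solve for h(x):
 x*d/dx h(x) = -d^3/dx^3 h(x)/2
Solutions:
 h(x) = C1 + Integral(C2*airyai(-2^(1/3)*x) + C3*airybi(-2^(1/3)*x), x)


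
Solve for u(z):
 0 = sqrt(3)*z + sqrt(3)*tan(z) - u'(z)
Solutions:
 u(z) = C1 + sqrt(3)*z^2/2 - sqrt(3)*log(cos(z))


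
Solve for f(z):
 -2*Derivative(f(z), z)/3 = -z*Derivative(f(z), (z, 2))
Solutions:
 f(z) = C1 + C2*z^(5/3)


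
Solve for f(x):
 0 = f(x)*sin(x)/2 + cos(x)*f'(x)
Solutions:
 f(x) = C1*sqrt(cos(x))


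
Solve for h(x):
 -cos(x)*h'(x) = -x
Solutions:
 h(x) = C1 + Integral(x/cos(x), x)


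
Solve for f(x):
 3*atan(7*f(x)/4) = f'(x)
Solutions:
 Integral(1/atan(7*_y/4), (_y, f(x))) = C1 + 3*x


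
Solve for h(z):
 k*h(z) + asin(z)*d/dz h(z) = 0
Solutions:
 h(z) = C1*exp(-k*Integral(1/asin(z), z))


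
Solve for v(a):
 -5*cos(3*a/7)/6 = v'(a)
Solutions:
 v(a) = C1 - 35*sin(3*a/7)/18


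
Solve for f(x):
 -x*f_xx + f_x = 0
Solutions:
 f(x) = C1 + C2*x^2


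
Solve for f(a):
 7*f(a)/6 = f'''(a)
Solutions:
 f(a) = C3*exp(6^(2/3)*7^(1/3)*a/6) + (C1*sin(2^(2/3)*3^(1/6)*7^(1/3)*a/4) + C2*cos(2^(2/3)*3^(1/6)*7^(1/3)*a/4))*exp(-6^(2/3)*7^(1/3)*a/12)


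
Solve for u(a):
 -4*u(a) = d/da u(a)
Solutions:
 u(a) = C1*exp(-4*a)


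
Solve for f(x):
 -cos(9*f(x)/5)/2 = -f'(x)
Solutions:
 -x/2 - 5*log(sin(9*f(x)/5) - 1)/18 + 5*log(sin(9*f(x)/5) + 1)/18 = C1


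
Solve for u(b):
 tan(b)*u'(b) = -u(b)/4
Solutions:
 u(b) = C1/sin(b)^(1/4)


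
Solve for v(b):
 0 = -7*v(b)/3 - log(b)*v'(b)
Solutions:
 v(b) = C1*exp(-7*li(b)/3)


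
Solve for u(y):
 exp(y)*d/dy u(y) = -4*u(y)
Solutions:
 u(y) = C1*exp(4*exp(-y))


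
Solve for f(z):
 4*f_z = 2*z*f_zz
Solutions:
 f(z) = C1 + C2*z^3


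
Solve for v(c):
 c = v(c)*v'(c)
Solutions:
 v(c) = -sqrt(C1 + c^2)
 v(c) = sqrt(C1 + c^2)


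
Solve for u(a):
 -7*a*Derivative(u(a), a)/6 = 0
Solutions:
 u(a) = C1


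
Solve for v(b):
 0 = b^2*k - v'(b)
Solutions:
 v(b) = C1 + b^3*k/3


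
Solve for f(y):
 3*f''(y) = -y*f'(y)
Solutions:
 f(y) = C1 + C2*erf(sqrt(6)*y/6)


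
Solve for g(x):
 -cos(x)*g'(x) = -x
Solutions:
 g(x) = C1 + Integral(x/cos(x), x)


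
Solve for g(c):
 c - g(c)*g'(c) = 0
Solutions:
 g(c) = -sqrt(C1 + c^2)
 g(c) = sqrt(C1 + c^2)


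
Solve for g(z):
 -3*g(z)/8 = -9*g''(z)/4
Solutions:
 g(z) = C1*exp(-sqrt(6)*z/6) + C2*exp(sqrt(6)*z/6)


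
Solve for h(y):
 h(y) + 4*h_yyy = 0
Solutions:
 h(y) = C3*exp(-2^(1/3)*y/2) + (C1*sin(2^(1/3)*sqrt(3)*y/4) + C2*cos(2^(1/3)*sqrt(3)*y/4))*exp(2^(1/3)*y/4)


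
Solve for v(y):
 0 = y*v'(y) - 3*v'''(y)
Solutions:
 v(y) = C1 + Integral(C2*airyai(3^(2/3)*y/3) + C3*airybi(3^(2/3)*y/3), y)


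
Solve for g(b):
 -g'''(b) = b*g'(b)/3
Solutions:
 g(b) = C1 + Integral(C2*airyai(-3^(2/3)*b/3) + C3*airybi(-3^(2/3)*b/3), b)


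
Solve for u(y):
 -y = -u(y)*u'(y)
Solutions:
 u(y) = -sqrt(C1 + y^2)
 u(y) = sqrt(C1 + y^2)


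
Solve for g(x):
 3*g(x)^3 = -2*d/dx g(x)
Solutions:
 g(x) = -sqrt(-1/(C1 - 3*x))
 g(x) = sqrt(-1/(C1 - 3*x))


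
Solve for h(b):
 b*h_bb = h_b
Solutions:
 h(b) = C1 + C2*b^2


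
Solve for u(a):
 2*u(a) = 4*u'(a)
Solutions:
 u(a) = C1*exp(a/2)


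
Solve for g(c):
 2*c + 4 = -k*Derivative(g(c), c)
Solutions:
 g(c) = C1 - c^2/k - 4*c/k


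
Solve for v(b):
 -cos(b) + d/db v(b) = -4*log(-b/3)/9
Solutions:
 v(b) = C1 - 4*b*log(-b)/9 + 4*b/9 + 4*b*log(3)/9 + sin(b)


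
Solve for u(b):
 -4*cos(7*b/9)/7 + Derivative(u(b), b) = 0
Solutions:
 u(b) = C1 + 36*sin(7*b/9)/49


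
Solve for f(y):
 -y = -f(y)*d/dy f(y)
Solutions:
 f(y) = -sqrt(C1 + y^2)
 f(y) = sqrt(C1 + y^2)


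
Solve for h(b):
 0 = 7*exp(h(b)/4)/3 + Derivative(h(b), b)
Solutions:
 h(b) = 4*log(1/(C1 + 7*b)) + 4*log(12)


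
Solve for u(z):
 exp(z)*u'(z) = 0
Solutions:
 u(z) = C1


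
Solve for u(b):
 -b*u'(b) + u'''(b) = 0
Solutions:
 u(b) = C1 + Integral(C2*airyai(b) + C3*airybi(b), b)


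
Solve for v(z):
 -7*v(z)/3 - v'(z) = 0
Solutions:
 v(z) = C1*exp(-7*z/3)


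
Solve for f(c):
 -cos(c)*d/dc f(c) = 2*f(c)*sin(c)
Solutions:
 f(c) = C1*cos(c)^2


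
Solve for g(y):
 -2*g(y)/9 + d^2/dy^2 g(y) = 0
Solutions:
 g(y) = C1*exp(-sqrt(2)*y/3) + C2*exp(sqrt(2)*y/3)


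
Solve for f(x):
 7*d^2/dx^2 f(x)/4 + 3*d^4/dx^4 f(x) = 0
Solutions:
 f(x) = C1 + C2*x + C3*sin(sqrt(21)*x/6) + C4*cos(sqrt(21)*x/6)


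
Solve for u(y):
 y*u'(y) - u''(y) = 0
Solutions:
 u(y) = C1 + C2*erfi(sqrt(2)*y/2)


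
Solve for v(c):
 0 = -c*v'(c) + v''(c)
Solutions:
 v(c) = C1 + C2*erfi(sqrt(2)*c/2)


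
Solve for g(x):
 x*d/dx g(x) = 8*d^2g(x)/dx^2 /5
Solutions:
 g(x) = C1 + C2*erfi(sqrt(5)*x/4)


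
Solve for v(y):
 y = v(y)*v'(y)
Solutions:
 v(y) = -sqrt(C1 + y^2)
 v(y) = sqrt(C1 + y^2)


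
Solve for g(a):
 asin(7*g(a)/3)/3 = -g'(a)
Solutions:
 Integral(1/asin(7*_y/3), (_y, g(a))) = C1 - a/3


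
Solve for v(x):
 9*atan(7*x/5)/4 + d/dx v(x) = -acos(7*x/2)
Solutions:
 v(x) = C1 - x*acos(7*x/2) - 9*x*atan(7*x/5)/4 + sqrt(4 - 49*x^2)/7 + 45*log(49*x^2 + 25)/56


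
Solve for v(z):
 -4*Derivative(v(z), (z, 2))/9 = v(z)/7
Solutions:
 v(z) = C1*sin(3*sqrt(7)*z/14) + C2*cos(3*sqrt(7)*z/14)


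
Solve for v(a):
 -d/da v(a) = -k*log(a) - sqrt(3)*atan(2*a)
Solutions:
 v(a) = C1 + a*k*(log(a) - 1) + sqrt(3)*(a*atan(2*a) - log(4*a^2 + 1)/4)


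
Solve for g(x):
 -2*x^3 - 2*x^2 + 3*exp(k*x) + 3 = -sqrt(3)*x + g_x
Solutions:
 g(x) = C1 - x^4/2 - 2*x^3/3 + sqrt(3)*x^2/2 + 3*x + 3*exp(k*x)/k


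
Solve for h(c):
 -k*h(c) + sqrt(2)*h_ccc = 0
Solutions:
 h(c) = C1*exp(2^(5/6)*c*k^(1/3)/2) + C2*exp(2^(5/6)*c*k^(1/3)*(-1 + sqrt(3)*I)/4) + C3*exp(-2^(5/6)*c*k^(1/3)*(1 + sqrt(3)*I)/4)


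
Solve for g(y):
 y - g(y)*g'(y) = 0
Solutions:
 g(y) = -sqrt(C1 + y^2)
 g(y) = sqrt(C1 + y^2)


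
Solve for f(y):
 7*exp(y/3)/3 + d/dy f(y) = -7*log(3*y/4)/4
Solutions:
 f(y) = C1 - 7*y*log(y)/4 + 7*y*(-log(3) + 1 + 2*log(2))/4 - 7*exp(y/3)


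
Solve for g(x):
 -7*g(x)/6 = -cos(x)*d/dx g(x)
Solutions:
 g(x) = C1*(sin(x) + 1)^(7/12)/(sin(x) - 1)^(7/12)


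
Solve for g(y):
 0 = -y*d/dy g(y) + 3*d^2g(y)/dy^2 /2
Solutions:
 g(y) = C1 + C2*erfi(sqrt(3)*y/3)


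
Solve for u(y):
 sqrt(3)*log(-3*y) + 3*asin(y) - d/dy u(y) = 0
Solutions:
 u(y) = C1 + sqrt(3)*y*(log(-y) - 1) + 3*y*asin(y) + sqrt(3)*y*log(3) + 3*sqrt(1 - y^2)


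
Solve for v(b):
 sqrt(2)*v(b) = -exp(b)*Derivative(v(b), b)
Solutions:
 v(b) = C1*exp(sqrt(2)*exp(-b))


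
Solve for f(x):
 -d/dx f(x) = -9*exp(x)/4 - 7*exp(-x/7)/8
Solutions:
 f(x) = C1 + 9*exp(x)/4 - 49*exp(-x/7)/8


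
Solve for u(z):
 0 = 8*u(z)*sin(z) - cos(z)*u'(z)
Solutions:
 u(z) = C1/cos(z)^8


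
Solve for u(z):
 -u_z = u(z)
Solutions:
 u(z) = C1*exp(-z)


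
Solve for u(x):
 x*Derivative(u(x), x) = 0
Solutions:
 u(x) = C1


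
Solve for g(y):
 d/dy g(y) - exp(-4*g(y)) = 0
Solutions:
 g(y) = log(-I*(C1 + 4*y)^(1/4))
 g(y) = log(I*(C1 + 4*y)^(1/4))
 g(y) = log(-(C1 + 4*y)^(1/4))
 g(y) = log(C1 + 4*y)/4


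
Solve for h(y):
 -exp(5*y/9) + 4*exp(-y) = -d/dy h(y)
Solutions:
 h(y) = C1 + 9*exp(5*y/9)/5 + 4*exp(-y)


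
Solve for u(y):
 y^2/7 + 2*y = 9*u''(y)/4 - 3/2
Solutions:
 u(y) = C1 + C2*y + y^4/189 + 4*y^3/27 + y^2/3


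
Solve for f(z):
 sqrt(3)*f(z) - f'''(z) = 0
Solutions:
 f(z) = C3*exp(3^(1/6)*z) + (C1*sin(3^(2/3)*z/2) + C2*cos(3^(2/3)*z/2))*exp(-3^(1/6)*z/2)


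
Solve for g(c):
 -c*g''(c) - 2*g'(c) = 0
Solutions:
 g(c) = C1 + C2/c


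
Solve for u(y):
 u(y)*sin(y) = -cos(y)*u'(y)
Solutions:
 u(y) = C1*cos(y)


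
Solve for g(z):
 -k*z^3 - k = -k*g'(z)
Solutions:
 g(z) = C1 + z^4/4 + z


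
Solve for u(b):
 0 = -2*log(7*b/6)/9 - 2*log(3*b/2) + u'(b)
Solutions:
 u(b) = C1 + 20*b*log(b)/9 - 20*b/9 - 3*b*log(2) + 2*b*log(7)/9 + b*log(3) + 7*b*log(6)/9


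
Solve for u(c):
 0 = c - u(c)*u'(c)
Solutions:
 u(c) = -sqrt(C1 + c^2)
 u(c) = sqrt(C1 + c^2)


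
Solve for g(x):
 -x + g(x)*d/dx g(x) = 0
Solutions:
 g(x) = -sqrt(C1 + x^2)
 g(x) = sqrt(C1 + x^2)


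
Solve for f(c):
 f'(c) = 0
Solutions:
 f(c) = C1


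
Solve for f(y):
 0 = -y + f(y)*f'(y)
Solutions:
 f(y) = -sqrt(C1 + y^2)
 f(y) = sqrt(C1 + y^2)


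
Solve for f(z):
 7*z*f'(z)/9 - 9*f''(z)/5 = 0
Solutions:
 f(z) = C1 + C2*erfi(sqrt(70)*z/18)


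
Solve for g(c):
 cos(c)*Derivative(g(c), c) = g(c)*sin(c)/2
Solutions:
 g(c) = C1/sqrt(cos(c))


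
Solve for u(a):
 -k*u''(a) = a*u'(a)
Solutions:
 u(a) = C1 + C2*sqrt(k)*erf(sqrt(2)*a*sqrt(1/k)/2)


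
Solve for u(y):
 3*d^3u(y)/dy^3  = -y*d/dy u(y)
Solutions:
 u(y) = C1 + Integral(C2*airyai(-3^(2/3)*y/3) + C3*airybi(-3^(2/3)*y/3), y)


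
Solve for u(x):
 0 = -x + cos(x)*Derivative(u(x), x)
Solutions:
 u(x) = C1 + Integral(x/cos(x), x)


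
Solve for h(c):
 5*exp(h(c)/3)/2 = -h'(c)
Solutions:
 h(c) = 3*log(1/(C1 + 5*c)) + 3*log(6)


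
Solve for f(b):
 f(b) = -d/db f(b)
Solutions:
 f(b) = C1*exp(-b)


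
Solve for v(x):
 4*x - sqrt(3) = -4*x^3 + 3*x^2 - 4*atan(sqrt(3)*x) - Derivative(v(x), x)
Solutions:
 v(x) = C1 - x^4 + x^3 - 2*x^2 - 4*x*atan(sqrt(3)*x) + sqrt(3)*x + 2*sqrt(3)*log(3*x^2 + 1)/3


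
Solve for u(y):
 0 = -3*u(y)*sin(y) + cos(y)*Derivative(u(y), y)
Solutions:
 u(y) = C1/cos(y)^3


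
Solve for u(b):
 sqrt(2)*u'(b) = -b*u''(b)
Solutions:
 u(b) = C1 + C2*b^(1 - sqrt(2))


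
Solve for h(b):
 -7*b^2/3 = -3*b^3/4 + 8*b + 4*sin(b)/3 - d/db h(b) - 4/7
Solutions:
 h(b) = C1 - 3*b^4/16 + 7*b^3/9 + 4*b^2 - 4*b/7 - 4*cos(b)/3


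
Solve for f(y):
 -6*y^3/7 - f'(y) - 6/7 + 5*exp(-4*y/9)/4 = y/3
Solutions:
 f(y) = C1 - 3*y^4/14 - y^2/6 - 6*y/7 - 45*exp(-4*y/9)/16


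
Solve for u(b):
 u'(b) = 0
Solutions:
 u(b) = C1


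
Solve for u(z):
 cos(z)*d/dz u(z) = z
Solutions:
 u(z) = C1 + Integral(z/cos(z), z)


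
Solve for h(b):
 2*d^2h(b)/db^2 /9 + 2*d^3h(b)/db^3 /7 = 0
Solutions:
 h(b) = C1 + C2*b + C3*exp(-7*b/9)


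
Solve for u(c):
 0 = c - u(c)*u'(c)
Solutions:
 u(c) = -sqrt(C1 + c^2)
 u(c) = sqrt(C1 + c^2)


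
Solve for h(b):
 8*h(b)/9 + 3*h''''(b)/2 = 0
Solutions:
 h(b) = (C1*sin(sqrt(2)*3^(1/4)*b/3) + C2*cos(sqrt(2)*3^(1/4)*b/3))*exp(-sqrt(2)*3^(1/4)*b/3) + (C3*sin(sqrt(2)*3^(1/4)*b/3) + C4*cos(sqrt(2)*3^(1/4)*b/3))*exp(sqrt(2)*3^(1/4)*b/3)


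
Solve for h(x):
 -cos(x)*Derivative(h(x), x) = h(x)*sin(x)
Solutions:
 h(x) = C1*cos(x)


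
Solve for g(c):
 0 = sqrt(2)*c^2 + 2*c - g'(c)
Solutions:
 g(c) = C1 + sqrt(2)*c^3/3 + c^2


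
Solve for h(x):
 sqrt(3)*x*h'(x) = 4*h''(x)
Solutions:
 h(x) = C1 + C2*erfi(sqrt(2)*3^(1/4)*x/4)


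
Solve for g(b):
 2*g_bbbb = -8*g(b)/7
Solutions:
 g(b) = (C1*sin(7^(3/4)*b/7) + C2*cos(7^(3/4)*b/7))*exp(-7^(3/4)*b/7) + (C3*sin(7^(3/4)*b/7) + C4*cos(7^(3/4)*b/7))*exp(7^(3/4)*b/7)


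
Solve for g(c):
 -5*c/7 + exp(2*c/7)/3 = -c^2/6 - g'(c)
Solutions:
 g(c) = C1 - c^3/18 + 5*c^2/14 - 7*exp(2*c/7)/6


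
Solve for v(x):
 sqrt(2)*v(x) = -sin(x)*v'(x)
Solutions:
 v(x) = C1*(cos(x) + 1)^(sqrt(2)/2)/(cos(x) - 1)^(sqrt(2)/2)


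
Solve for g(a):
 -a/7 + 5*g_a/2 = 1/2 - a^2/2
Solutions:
 g(a) = C1 - a^3/15 + a^2/35 + a/5


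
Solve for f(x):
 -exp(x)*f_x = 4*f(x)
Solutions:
 f(x) = C1*exp(4*exp(-x))


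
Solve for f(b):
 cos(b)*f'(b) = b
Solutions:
 f(b) = C1 + Integral(b/cos(b), b)


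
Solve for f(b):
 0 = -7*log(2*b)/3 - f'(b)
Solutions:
 f(b) = C1 - 7*b*log(b)/3 - 7*b*log(2)/3 + 7*b/3


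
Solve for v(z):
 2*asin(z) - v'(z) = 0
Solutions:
 v(z) = C1 + 2*z*asin(z) + 2*sqrt(1 - z^2)


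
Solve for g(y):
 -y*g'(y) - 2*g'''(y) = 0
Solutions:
 g(y) = C1 + Integral(C2*airyai(-2^(2/3)*y/2) + C3*airybi(-2^(2/3)*y/2), y)


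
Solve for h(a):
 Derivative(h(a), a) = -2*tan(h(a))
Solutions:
 h(a) = pi - asin(C1*exp(-2*a))
 h(a) = asin(C1*exp(-2*a))


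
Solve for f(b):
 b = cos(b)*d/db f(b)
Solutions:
 f(b) = C1 + Integral(b/cos(b), b)


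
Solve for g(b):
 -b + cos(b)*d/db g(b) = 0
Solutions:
 g(b) = C1 + Integral(b/cos(b), b)


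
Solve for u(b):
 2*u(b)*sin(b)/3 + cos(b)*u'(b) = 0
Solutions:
 u(b) = C1*cos(b)^(2/3)


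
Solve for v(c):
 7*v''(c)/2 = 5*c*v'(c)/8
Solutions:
 v(c) = C1 + C2*erfi(sqrt(70)*c/28)


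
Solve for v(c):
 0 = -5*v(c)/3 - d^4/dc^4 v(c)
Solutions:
 v(c) = (C1*sin(sqrt(2)*3^(3/4)*5^(1/4)*c/6) + C2*cos(sqrt(2)*3^(3/4)*5^(1/4)*c/6))*exp(-sqrt(2)*3^(3/4)*5^(1/4)*c/6) + (C3*sin(sqrt(2)*3^(3/4)*5^(1/4)*c/6) + C4*cos(sqrt(2)*3^(3/4)*5^(1/4)*c/6))*exp(sqrt(2)*3^(3/4)*5^(1/4)*c/6)


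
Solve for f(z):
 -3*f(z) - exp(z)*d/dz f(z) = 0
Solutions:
 f(z) = C1*exp(3*exp(-z))


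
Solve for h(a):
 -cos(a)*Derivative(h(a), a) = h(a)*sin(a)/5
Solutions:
 h(a) = C1*cos(a)^(1/5)


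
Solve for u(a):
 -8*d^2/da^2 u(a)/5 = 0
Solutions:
 u(a) = C1 + C2*a


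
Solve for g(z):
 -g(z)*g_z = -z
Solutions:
 g(z) = -sqrt(C1 + z^2)
 g(z) = sqrt(C1 + z^2)


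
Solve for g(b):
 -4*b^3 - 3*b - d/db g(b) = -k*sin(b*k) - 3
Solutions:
 g(b) = C1 - b^4 - 3*b^2/2 + 3*b - cos(b*k)


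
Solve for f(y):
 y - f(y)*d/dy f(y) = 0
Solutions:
 f(y) = -sqrt(C1 + y^2)
 f(y) = sqrt(C1 + y^2)


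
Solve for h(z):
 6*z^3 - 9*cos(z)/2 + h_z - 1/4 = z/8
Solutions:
 h(z) = C1 - 3*z^4/2 + z^2/16 + z/4 + 9*sin(z)/2


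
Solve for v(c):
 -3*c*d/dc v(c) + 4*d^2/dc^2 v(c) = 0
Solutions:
 v(c) = C1 + C2*erfi(sqrt(6)*c/4)


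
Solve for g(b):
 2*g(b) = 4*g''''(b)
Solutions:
 g(b) = C1*exp(-2^(3/4)*b/2) + C2*exp(2^(3/4)*b/2) + C3*sin(2^(3/4)*b/2) + C4*cos(2^(3/4)*b/2)


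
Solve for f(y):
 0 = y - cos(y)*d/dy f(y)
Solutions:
 f(y) = C1 + Integral(y/cos(y), y)


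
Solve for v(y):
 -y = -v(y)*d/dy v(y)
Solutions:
 v(y) = -sqrt(C1 + y^2)
 v(y) = sqrt(C1 + y^2)


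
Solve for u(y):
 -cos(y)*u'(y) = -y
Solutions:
 u(y) = C1 + Integral(y/cos(y), y)


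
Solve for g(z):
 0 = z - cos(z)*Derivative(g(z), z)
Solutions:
 g(z) = C1 + Integral(z/cos(z), z)


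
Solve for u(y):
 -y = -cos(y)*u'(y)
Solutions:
 u(y) = C1 + Integral(y/cos(y), y)


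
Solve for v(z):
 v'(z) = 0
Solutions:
 v(z) = C1


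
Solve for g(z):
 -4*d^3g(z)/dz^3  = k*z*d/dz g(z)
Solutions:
 g(z) = C1 + Integral(C2*airyai(2^(1/3)*z*(-k)^(1/3)/2) + C3*airybi(2^(1/3)*z*(-k)^(1/3)/2), z)


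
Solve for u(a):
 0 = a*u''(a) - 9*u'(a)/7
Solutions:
 u(a) = C1 + C2*a^(16/7)


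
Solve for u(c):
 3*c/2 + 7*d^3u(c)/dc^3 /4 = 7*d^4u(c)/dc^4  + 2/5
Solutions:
 u(c) = C1 + C2*c + C3*c^2 + C4*exp(c/4) - c^4/28 - 8*c^3/15


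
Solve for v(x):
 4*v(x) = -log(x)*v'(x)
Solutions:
 v(x) = C1*exp(-4*li(x))


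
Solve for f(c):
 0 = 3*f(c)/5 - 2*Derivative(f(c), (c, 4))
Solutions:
 f(c) = C1*exp(-10^(3/4)*3^(1/4)*c/10) + C2*exp(10^(3/4)*3^(1/4)*c/10) + C3*sin(10^(3/4)*3^(1/4)*c/10) + C4*cos(10^(3/4)*3^(1/4)*c/10)


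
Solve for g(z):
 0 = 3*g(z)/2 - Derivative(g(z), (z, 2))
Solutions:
 g(z) = C1*exp(-sqrt(6)*z/2) + C2*exp(sqrt(6)*z/2)


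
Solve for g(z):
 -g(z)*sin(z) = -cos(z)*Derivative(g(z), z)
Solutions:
 g(z) = C1/cos(z)


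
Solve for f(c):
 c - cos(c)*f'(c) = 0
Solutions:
 f(c) = C1 + Integral(c/cos(c), c)


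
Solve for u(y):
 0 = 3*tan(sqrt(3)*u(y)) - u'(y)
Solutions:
 u(y) = sqrt(3)*(pi - asin(C1*exp(3*sqrt(3)*y)))/3
 u(y) = sqrt(3)*asin(C1*exp(3*sqrt(3)*y))/3


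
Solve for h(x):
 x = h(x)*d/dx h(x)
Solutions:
 h(x) = -sqrt(C1 + x^2)
 h(x) = sqrt(C1 + x^2)


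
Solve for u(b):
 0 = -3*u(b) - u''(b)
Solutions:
 u(b) = C1*sin(sqrt(3)*b) + C2*cos(sqrt(3)*b)


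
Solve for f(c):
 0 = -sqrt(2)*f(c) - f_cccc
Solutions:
 f(c) = (C1*sin(2^(5/8)*c/2) + C2*cos(2^(5/8)*c/2))*exp(-2^(5/8)*c/2) + (C3*sin(2^(5/8)*c/2) + C4*cos(2^(5/8)*c/2))*exp(2^(5/8)*c/2)


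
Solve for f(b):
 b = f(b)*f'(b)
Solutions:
 f(b) = -sqrt(C1 + b^2)
 f(b) = sqrt(C1 + b^2)


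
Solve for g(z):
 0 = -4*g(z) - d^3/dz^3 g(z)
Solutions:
 g(z) = C3*exp(-2^(2/3)*z) + (C1*sin(2^(2/3)*sqrt(3)*z/2) + C2*cos(2^(2/3)*sqrt(3)*z/2))*exp(2^(2/3)*z/2)


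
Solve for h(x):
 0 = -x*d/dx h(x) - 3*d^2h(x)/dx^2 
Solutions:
 h(x) = C1 + C2*erf(sqrt(6)*x/6)


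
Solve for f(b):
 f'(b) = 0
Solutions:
 f(b) = C1


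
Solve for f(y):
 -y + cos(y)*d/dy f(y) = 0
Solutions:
 f(y) = C1 + Integral(y/cos(y), y)


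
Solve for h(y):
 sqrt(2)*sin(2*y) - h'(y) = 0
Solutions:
 h(y) = C1 - sqrt(2)*cos(2*y)/2


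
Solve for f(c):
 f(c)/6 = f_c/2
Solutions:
 f(c) = C1*exp(c/3)


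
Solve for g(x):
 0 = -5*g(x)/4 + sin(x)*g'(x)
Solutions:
 g(x) = C1*(cos(x) - 1)^(5/8)/(cos(x) + 1)^(5/8)


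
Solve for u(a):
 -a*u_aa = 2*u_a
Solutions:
 u(a) = C1 + C2/a


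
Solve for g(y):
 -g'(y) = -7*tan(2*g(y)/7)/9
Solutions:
 g(y) = -7*asin(C1*exp(2*y/9))/2 + 7*pi/2
 g(y) = 7*asin(C1*exp(2*y/9))/2


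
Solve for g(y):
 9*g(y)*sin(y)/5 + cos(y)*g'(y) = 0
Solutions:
 g(y) = C1*cos(y)^(9/5)


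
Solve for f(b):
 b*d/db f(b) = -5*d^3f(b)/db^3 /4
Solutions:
 f(b) = C1 + Integral(C2*airyai(-10^(2/3)*b/5) + C3*airybi(-10^(2/3)*b/5), b)


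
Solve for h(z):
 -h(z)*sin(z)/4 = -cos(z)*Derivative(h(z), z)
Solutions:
 h(z) = C1/cos(z)^(1/4)


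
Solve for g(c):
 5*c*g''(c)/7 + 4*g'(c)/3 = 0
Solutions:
 g(c) = C1 + C2/c^(13/15)


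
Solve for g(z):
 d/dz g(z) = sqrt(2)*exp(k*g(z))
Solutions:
 g(z) = Piecewise((log(-1/(C1*k + sqrt(2)*k*z))/k, Ne(k, 0)), (nan, True))
 g(z) = Piecewise((C1 + sqrt(2)*z, Eq(k, 0)), (nan, True))


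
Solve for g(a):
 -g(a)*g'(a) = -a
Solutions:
 g(a) = -sqrt(C1 + a^2)
 g(a) = sqrt(C1 + a^2)


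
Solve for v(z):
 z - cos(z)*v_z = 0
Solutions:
 v(z) = C1 + Integral(z/cos(z), z)


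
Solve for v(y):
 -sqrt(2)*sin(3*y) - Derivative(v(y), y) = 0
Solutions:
 v(y) = C1 + sqrt(2)*cos(3*y)/3


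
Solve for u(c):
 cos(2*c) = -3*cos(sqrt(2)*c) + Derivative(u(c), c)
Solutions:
 u(c) = C1 + sin(2*c)/2 + 3*sqrt(2)*sin(sqrt(2)*c)/2


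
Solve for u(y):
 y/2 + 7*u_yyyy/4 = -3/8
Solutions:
 u(y) = C1 + C2*y + C3*y^2 + C4*y^3 - y^5/420 - y^4/112


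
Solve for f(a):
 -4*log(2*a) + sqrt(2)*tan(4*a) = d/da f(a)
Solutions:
 f(a) = C1 - 4*a*log(a) - 4*a*log(2) + 4*a - sqrt(2)*log(cos(4*a))/4


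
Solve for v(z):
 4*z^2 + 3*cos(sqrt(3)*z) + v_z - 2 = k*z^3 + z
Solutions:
 v(z) = C1 + k*z^4/4 - 4*z^3/3 + z^2/2 + 2*z - sqrt(3)*sin(sqrt(3)*z)


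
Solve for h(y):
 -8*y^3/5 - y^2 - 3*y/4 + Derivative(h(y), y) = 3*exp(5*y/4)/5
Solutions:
 h(y) = C1 + 2*y^4/5 + y^3/3 + 3*y^2/8 + 12*exp(5*y/4)/25


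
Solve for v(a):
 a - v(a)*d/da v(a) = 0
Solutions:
 v(a) = -sqrt(C1 + a^2)
 v(a) = sqrt(C1 + a^2)


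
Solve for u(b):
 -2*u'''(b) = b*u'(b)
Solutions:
 u(b) = C1 + Integral(C2*airyai(-2^(2/3)*b/2) + C3*airybi(-2^(2/3)*b/2), b)


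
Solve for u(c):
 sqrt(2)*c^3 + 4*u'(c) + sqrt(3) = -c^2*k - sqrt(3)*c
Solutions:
 u(c) = C1 - sqrt(2)*c^4/16 - c^3*k/12 - sqrt(3)*c^2/8 - sqrt(3)*c/4


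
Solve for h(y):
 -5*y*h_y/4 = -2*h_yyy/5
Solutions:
 h(y) = C1 + Integral(C2*airyai(5^(2/3)*y/2) + C3*airybi(5^(2/3)*y/2), y)


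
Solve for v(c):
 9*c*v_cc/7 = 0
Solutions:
 v(c) = C1 + C2*c


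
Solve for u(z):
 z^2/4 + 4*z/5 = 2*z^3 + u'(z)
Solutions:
 u(z) = C1 - z^4/2 + z^3/12 + 2*z^2/5


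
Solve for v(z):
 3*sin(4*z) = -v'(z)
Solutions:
 v(z) = C1 + 3*cos(4*z)/4


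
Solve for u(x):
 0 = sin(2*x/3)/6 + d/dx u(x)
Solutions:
 u(x) = C1 + cos(2*x/3)/4


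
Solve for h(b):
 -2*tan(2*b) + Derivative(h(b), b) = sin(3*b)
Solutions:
 h(b) = C1 - log(cos(2*b)) - cos(3*b)/3


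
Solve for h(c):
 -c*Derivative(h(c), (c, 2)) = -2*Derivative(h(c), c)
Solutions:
 h(c) = C1 + C2*c^3


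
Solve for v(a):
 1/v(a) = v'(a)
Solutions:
 v(a) = -sqrt(C1 + 2*a)
 v(a) = sqrt(C1 + 2*a)


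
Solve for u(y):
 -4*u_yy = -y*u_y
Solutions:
 u(y) = C1 + C2*erfi(sqrt(2)*y/4)


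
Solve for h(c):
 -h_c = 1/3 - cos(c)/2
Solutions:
 h(c) = C1 - c/3 + sin(c)/2


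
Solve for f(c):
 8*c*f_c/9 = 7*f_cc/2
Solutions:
 f(c) = C1 + C2*erfi(2*sqrt(14)*c/21)


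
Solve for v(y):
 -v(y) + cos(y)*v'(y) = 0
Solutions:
 v(y) = C1*sqrt(sin(y) + 1)/sqrt(sin(y) - 1)


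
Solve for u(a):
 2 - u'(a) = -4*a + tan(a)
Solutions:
 u(a) = C1 + 2*a^2 + 2*a + log(cos(a))


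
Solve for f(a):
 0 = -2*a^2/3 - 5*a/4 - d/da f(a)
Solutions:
 f(a) = C1 - 2*a^3/9 - 5*a^2/8


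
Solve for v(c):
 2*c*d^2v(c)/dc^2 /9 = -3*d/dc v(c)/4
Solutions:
 v(c) = C1 + C2/c^(19/8)


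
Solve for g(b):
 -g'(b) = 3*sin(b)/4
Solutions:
 g(b) = C1 + 3*cos(b)/4


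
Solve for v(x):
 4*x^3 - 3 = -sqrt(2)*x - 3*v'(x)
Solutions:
 v(x) = C1 - x^4/3 - sqrt(2)*x^2/6 + x


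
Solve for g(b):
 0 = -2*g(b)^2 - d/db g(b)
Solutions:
 g(b) = 1/(C1 + 2*b)


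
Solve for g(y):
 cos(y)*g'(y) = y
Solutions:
 g(y) = C1 + Integral(y/cos(y), y)


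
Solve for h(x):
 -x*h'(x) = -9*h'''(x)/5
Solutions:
 h(x) = C1 + Integral(C2*airyai(15^(1/3)*x/3) + C3*airybi(15^(1/3)*x/3), x)


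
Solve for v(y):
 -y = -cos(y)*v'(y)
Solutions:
 v(y) = C1 + Integral(y/cos(y), y)


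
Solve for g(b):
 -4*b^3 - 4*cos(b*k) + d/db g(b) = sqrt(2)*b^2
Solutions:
 g(b) = C1 + b^4 + sqrt(2)*b^3/3 + 4*sin(b*k)/k


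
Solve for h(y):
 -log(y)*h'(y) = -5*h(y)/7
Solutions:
 h(y) = C1*exp(5*li(y)/7)


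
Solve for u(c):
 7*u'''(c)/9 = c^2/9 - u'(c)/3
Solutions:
 u(c) = C1 + C2*sin(sqrt(21)*c/7) + C3*cos(sqrt(21)*c/7) + c^3/9 - 14*c/9


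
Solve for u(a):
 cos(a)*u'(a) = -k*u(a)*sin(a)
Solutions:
 u(a) = C1*exp(k*log(cos(a)))


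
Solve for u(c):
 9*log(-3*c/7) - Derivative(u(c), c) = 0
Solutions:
 u(c) = C1 + 9*c*log(-c) + 9*c*(-log(7) - 1 + log(3))
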